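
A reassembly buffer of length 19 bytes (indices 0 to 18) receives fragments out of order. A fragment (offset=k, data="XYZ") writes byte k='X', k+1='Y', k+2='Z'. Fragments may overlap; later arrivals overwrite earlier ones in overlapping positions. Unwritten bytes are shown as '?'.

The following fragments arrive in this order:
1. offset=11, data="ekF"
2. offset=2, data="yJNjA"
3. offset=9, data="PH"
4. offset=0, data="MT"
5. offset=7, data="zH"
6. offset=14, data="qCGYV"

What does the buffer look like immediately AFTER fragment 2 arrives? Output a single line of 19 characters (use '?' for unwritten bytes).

Fragment 1: offset=11 data="ekF" -> buffer=???????????ekF?????
Fragment 2: offset=2 data="yJNjA" -> buffer=??yJNjA????ekF?????

Answer: ??yJNjA????ekF?????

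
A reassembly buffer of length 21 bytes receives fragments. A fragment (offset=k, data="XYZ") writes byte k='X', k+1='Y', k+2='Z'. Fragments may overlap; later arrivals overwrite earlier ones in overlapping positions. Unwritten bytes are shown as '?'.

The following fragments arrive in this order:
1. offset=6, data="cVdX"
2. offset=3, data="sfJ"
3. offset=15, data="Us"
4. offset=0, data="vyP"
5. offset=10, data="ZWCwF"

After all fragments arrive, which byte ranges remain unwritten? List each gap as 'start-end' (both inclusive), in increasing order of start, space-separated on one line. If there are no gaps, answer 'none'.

Answer: 17-20

Derivation:
Fragment 1: offset=6 len=4
Fragment 2: offset=3 len=3
Fragment 3: offset=15 len=2
Fragment 4: offset=0 len=3
Fragment 5: offset=10 len=5
Gaps: 17-20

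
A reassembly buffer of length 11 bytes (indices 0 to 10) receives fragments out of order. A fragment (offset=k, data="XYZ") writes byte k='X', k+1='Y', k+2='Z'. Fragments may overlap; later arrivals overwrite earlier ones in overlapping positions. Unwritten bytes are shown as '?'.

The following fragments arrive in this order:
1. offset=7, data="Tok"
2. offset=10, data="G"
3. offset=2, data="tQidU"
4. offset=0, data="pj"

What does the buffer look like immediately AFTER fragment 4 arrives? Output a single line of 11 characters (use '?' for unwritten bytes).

Answer: pjtQidUTokG

Derivation:
Fragment 1: offset=7 data="Tok" -> buffer=???????Tok?
Fragment 2: offset=10 data="G" -> buffer=???????TokG
Fragment 3: offset=2 data="tQidU" -> buffer=??tQidUTokG
Fragment 4: offset=0 data="pj" -> buffer=pjtQidUTokG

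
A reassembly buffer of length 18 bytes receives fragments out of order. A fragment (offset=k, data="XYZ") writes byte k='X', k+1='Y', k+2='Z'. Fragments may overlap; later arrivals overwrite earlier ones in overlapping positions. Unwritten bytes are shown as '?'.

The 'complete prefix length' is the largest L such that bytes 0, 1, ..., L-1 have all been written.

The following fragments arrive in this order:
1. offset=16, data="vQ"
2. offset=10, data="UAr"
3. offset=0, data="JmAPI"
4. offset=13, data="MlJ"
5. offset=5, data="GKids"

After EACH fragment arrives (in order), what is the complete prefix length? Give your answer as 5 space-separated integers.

Answer: 0 0 5 5 18

Derivation:
Fragment 1: offset=16 data="vQ" -> buffer=????????????????vQ -> prefix_len=0
Fragment 2: offset=10 data="UAr" -> buffer=??????????UAr???vQ -> prefix_len=0
Fragment 3: offset=0 data="JmAPI" -> buffer=JmAPI?????UAr???vQ -> prefix_len=5
Fragment 4: offset=13 data="MlJ" -> buffer=JmAPI?????UArMlJvQ -> prefix_len=5
Fragment 5: offset=5 data="GKids" -> buffer=JmAPIGKidsUArMlJvQ -> prefix_len=18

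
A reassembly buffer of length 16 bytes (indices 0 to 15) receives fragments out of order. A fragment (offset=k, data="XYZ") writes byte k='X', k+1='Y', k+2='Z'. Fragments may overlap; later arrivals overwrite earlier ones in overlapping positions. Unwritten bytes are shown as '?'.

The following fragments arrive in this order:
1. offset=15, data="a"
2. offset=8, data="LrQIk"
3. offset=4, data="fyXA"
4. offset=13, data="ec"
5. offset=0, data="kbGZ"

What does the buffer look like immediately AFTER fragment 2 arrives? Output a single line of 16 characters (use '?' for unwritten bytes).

Fragment 1: offset=15 data="a" -> buffer=???????????????a
Fragment 2: offset=8 data="LrQIk" -> buffer=????????LrQIk??a

Answer: ????????LrQIk??a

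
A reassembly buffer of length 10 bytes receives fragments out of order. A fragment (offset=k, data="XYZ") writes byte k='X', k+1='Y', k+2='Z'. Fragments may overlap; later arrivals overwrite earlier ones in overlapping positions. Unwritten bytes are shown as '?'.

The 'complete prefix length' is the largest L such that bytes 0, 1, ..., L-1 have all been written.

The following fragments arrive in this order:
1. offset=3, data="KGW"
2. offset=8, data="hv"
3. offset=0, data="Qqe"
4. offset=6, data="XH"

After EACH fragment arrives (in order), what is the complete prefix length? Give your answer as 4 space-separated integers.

Fragment 1: offset=3 data="KGW" -> buffer=???KGW???? -> prefix_len=0
Fragment 2: offset=8 data="hv" -> buffer=???KGW??hv -> prefix_len=0
Fragment 3: offset=0 data="Qqe" -> buffer=QqeKGW??hv -> prefix_len=6
Fragment 4: offset=6 data="XH" -> buffer=QqeKGWXHhv -> prefix_len=10

Answer: 0 0 6 10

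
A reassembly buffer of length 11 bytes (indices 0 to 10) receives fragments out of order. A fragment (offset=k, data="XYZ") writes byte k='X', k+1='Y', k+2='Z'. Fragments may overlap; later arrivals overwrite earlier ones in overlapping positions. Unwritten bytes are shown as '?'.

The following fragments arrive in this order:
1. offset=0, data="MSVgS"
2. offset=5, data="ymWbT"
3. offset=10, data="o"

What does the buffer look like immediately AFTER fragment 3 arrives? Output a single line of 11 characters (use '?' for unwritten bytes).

Fragment 1: offset=0 data="MSVgS" -> buffer=MSVgS??????
Fragment 2: offset=5 data="ymWbT" -> buffer=MSVgSymWbT?
Fragment 3: offset=10 data="o" -> buffer=MSVgSymWbTo

Answer: MSVgSymWbTo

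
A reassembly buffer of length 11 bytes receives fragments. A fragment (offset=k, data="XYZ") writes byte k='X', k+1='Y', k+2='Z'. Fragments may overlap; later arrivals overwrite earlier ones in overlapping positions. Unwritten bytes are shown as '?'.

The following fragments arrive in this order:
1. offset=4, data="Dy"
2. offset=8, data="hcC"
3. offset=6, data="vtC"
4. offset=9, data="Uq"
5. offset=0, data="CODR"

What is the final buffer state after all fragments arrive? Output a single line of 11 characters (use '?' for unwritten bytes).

Answer: CODRDyvtCUq

Derivation:
Fragment 1: offset=4 data="Dy" -> buffer=????Dy?????
Fragment 2: offset=8 data="hcC" -> buffer=????Dy??hcC
Fragment 3: offset=6 data="vtC" -> buffer=????DyvtCcC
Fragment 4: offset=9 data="Uq" -> buffer=????DyvtCUq
Fragment 5: offset=0 data="CODR" -> buffer=CODRDyvtCUq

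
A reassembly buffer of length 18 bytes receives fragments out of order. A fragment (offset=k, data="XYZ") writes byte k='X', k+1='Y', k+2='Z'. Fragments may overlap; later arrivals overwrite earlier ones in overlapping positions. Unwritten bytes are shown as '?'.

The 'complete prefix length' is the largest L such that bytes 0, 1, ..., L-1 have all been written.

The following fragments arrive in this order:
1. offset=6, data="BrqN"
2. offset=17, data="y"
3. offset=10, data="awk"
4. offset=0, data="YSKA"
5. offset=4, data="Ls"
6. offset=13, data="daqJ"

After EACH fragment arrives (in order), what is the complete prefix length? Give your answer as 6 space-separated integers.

Fragment 1: offset=6 data="BrqN" -> buffer=??????BrqN???????? -> prefix_len=0
Fragment 2: offset=17 data="y" -> buffer=??????BrqN???????y -> prefix_len=0
Fragment 3: offset=10 data="awk" -> buffer=??????BrqNawk????y -> prefix_len=0
Fragment 4: offset=0 data="YSKA" -> buffer=YSKA??BrqNawk????y -> prefix_len=4
Fragment 5: offset=4 data="Ls" -> buffer=YSKALsBrqNawk????y -> prefix_len=13
Fragment 6: offset=13 data="daqJ" -> buffer=YSKALsBrqNawkdaqJy -> prefix_len=18

Answer: 0 0 0 4 13 18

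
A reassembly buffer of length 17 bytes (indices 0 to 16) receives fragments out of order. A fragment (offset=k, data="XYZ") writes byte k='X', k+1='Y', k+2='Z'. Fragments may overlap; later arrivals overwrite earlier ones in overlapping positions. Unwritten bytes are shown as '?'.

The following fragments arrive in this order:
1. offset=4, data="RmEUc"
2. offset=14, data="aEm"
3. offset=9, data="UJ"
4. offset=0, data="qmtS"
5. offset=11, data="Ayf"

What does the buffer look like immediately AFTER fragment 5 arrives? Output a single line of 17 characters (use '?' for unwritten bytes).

Answer: qmtSRmEUcUJAyfaEm

Derivation:
Fragment 1: offset=4 data="RmEUc" -> buffer=????RmEUc????????
Fragment 2: offset=14 data="aEm" -> buffer=????RmEUc?????aEm
Fragment 3: offset=9 data="UJ" -> buffer=????RmEUcUJ???aEm
Fragment 4: offset=0 data="qmtS" -> buffer=qmtSRmEUcUJ???aEm
Fragment 5: offset=11 data="Ayf" -> buffer=qmtSRmEUcUJAyfaEm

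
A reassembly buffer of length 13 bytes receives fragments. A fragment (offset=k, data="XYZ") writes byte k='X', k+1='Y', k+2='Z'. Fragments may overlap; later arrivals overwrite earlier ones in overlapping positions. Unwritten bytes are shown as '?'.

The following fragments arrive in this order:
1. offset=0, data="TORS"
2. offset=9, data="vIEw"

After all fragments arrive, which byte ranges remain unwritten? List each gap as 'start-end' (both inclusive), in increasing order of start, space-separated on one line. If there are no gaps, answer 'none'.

Fragment 1: offset=0 len=4
Fragment 2: offset=9 len=4
Gaps: 4-8

Answer: 4-8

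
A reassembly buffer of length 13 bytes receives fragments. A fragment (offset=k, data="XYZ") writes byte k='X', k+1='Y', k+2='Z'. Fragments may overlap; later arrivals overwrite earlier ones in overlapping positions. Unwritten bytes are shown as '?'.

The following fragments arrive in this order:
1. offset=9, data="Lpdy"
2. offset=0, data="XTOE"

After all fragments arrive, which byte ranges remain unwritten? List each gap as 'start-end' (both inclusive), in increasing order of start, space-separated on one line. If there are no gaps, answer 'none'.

Answer: 4-8

Derivation:
Fragment 1: offset=9 len=4
Fragment 2: offset=0 len=4
Gaps: 4-8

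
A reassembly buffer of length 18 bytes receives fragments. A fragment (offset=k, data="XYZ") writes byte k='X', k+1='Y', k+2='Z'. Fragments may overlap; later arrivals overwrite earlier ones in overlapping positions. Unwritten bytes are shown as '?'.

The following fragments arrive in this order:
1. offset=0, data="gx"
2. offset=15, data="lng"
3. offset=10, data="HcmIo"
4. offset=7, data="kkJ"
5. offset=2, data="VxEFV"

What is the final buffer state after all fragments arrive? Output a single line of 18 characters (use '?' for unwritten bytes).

Answer: gxVxEFVkkJHcmIolng

Derivation:
Fragment 1: offset=0 data="gx" -> buffer=gx????????????????
Fragment 2: offset=15 data="lng" -> buffer=gx?????????????lng
Fragment 3: offset=10 data="HcmIo" -> buffer=gx????????HcmIolng
Fragment 4: offset=7 data="kkJ" -> buffer=gx?????kkJHcmIolng
Fragment 5: offset=2 data="VxEFV" -> buffer=gxVxEFVkkJHcmIolng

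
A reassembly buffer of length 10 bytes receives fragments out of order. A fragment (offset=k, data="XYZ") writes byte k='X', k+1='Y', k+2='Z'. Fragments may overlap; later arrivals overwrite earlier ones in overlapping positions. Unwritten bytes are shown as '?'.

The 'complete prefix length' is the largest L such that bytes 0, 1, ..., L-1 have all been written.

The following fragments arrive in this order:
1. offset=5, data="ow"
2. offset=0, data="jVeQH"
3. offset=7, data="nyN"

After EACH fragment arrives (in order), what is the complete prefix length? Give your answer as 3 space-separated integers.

Fragment 1: offset=5 data="ow" -> buffer=?????ow??? -> prefix_len=0
Fragment 2: offset=0 data="jVeQH" -> buffer=jVeQHow??? -> prefix_len=7
Fragment 3: offset=7 data="nyN" -> buffer=jVeQHownyN -> prefix_len=10

Answer: 0 7 10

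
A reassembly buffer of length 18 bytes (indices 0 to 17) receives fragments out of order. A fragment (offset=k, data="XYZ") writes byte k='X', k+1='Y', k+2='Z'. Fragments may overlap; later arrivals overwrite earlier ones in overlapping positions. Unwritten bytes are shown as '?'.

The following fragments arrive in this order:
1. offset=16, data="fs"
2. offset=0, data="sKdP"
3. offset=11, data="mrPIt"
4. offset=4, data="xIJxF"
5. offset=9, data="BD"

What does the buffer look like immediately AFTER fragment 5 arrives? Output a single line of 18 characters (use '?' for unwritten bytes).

Answer: sKdPxIJxFBDmrPItfs

Derivation:
Fragment 1: offset=16 data="fs" -> buffer=????????????????fs
Fragment 2: offset=0 data="sKdP" -> buffer=sKdP????????????fs
Fragment 3: offset=11 data="mrPIt" -> buffer=sKdP???????mrPItfs
Fragment 4: offset=4 data="xIJxF" -> buffer=sKdPxIJxF??mrPItfs
Fragment 5: offset=9 data="BD" -> buffer=sKdPxIJxFBDmrPItfs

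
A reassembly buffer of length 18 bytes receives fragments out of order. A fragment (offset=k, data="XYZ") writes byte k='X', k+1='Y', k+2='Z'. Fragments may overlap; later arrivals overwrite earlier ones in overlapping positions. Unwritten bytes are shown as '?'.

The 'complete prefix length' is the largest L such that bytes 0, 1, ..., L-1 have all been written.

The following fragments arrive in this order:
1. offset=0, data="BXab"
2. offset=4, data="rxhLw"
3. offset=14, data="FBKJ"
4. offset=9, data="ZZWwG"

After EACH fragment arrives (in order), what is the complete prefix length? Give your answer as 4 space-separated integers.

Fragment 1: offset=0 data="BXab" -> buffer=BXab?????????????? -> prefix_len=4
Fragment 2: offset=4 data="rxhLw" -> buffer=BXabrxhLw????????? -> prefix_len=9
Fragment 3: offset=14 data="FBKJ" -> buffer=BXabrxhLw?????FBKJ -> prefix_len=9
Fragment 4: offset=9 data="ZZWwG" -> buffer=BXabrxhLwZZWwGFBKJ -> prefix_len=18

Answer: 4 9 9 18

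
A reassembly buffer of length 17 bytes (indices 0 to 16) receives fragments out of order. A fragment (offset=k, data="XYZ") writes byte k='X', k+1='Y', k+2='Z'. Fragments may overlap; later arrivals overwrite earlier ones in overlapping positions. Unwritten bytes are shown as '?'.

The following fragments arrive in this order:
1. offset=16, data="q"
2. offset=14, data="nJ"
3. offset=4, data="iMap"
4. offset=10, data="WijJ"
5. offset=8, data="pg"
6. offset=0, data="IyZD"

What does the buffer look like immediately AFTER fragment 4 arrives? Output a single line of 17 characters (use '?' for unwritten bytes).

Fragment 1: offset=16 data="q" -> buffer=????????????????q
Fragment 2: offset=14 data="nJ" -> buffer=??????????????nJq
Fragment 3: offset=4 data="iMap" -> buffer=????iMap??????nJq
Fragment 4: offset=10 data="WijJ" -> buffer=????iMap??WijJnJq

Answer: ????iMap??WijJnJq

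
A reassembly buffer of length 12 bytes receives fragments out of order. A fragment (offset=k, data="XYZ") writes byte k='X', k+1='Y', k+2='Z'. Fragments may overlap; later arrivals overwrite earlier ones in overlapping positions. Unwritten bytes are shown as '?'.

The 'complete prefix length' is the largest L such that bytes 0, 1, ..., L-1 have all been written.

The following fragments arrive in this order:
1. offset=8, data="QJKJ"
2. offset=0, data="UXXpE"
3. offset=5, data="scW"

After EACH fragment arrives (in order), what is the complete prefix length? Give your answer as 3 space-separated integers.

Answer: 0 5 12

Derivation:
Fragment 1: offset=8 data="QJKJ" -> buffer=????????QJKJ -> prefix_len=0
Fragment 2: offset=0 data="UXXpE" -> buffer=UXXpE???QJKJ -> prefix_len=5
Fragment 3: offset=5 data="scW" -> buffer=UXXpEscWQJKJ -> prefix_len=12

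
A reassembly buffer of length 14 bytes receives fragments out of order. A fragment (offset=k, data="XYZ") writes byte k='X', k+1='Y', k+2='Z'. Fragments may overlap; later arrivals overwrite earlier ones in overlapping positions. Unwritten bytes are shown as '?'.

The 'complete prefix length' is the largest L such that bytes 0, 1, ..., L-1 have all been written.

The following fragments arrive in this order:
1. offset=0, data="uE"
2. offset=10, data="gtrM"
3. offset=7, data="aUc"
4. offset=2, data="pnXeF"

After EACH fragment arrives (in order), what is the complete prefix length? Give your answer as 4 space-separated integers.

Answer: 2 2 2 14

Derivation:
Fragment 1: offset=0 data="uE" -> buffer=uE???????????? -> prefix_len=2
Fragment 2: offset=10 data="gtrM" -> buffer=uE????????gtrM -> prefix_len=2
Fragment 3: offset=7 data="aUc" -> buffer=uE?????aUcgtrM -> prefix_len=2
Fragment 4: offset=2 data="pnXeF" -> buffer=uEpnXeFaUcgtrM -> prefix_len=14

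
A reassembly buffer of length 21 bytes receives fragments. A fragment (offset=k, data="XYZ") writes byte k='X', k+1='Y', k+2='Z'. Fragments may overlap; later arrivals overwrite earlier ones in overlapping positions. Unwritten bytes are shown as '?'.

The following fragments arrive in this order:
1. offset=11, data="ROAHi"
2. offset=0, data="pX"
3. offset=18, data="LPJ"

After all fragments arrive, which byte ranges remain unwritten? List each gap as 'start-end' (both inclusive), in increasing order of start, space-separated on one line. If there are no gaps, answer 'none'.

Fragment 1: offset=11 len=5
Fragment 2: offset=0 len=2
Fragment 3: offset=18 len=3
Gaps: 2-10 16-17

Answer: 2-10 16-17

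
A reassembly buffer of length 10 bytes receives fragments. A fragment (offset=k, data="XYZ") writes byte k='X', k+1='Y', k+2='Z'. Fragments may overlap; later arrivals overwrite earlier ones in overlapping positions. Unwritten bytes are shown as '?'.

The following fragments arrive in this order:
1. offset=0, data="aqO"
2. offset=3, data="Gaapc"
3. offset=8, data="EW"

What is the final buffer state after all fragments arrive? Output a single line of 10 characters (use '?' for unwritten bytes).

Fragment 1: offset=0 data="aqO" -> buffer=aqO???????
Fragment 2: offset=3 data="Gaapc" -> buffer=aqOGaapc??
Fragment 3: offset=8 data="EW" -> buffer=aqOGaapcEW

Answer: aqOGaapcEW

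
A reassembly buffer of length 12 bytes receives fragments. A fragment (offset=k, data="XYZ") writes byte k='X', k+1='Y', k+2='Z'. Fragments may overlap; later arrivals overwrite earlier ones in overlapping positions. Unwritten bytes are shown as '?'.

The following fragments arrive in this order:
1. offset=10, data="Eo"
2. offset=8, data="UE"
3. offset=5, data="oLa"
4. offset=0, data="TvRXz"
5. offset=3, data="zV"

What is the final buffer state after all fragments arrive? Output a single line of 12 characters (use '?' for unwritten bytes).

Fragment 1: offset=10 data="Eo" -> buffer=??????????Eo
Fragment 2: offset=8 data="UE" -> buffer=????????UEEo
Fragment 3: offset=5 data="oLa" -> buffer=?????oLaUEEo
Fragment 4: offset=0 data="TvRXz" -> buffer=TvRXzoLaUEEo
Fragment 5: offset=3 data="zV" -> buffer=TvRzVoLaUEEo

Answer: TvRzVoLaUEEo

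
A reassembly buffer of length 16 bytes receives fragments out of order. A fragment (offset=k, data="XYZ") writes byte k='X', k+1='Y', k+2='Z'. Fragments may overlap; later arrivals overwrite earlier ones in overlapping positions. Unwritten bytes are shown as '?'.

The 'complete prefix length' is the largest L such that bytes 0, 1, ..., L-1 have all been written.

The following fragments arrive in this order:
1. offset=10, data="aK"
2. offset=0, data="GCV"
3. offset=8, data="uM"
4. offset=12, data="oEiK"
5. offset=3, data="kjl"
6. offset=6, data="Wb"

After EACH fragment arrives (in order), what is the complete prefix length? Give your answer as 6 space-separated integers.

Fragment 1: offset=10 data="aK" -> buffer=??????????aK???? -> prefix_len=0
Fragment 2: offset=0 data="GCV" -> buffer=GCV???????aK???? -> prefix_len=3
Fragment 3: offset=8 data="uM" -> buffer=GCV?????uMaK???? -> prefix_len=3
Fragment 4: offset=12 data="oEiK" -> buffer=GCV?????uMaKoEiK -> prefix_len=3
Fragment 5: offset=3 data="kjl" -> buffer=GCVkjl??uMaKoEiK -> prefix_len=6
Fragment 6: offset=6 data="Wb" -> buffer=GCVkjlWbuMaKoEiK -> prefix_len=16

Answer: 0 3 3 3 6 16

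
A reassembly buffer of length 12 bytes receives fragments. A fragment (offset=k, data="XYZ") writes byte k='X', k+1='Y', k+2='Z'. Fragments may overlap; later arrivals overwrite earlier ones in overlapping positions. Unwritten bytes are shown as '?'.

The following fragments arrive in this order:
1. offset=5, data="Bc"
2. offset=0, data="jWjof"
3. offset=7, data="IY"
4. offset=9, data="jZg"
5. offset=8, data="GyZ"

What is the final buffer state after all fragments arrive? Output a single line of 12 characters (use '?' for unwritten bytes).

Answer: jWjofBcIGyZg

Derivation:
Fragment 1: offset=5 data="Bc" -> buffer=?????Bc?????
Fragment 2: offset=0 data="jWjof" -> buffer=jWjofBc?????
Fragment 3: offset=7 data="IY" -> buffer=jWjofBcIY???
Fragment 4: offset=9 data="jZg" -> buffer=jWjofBcIYjZg
Fragment 5: offset=8 data="GyZ" -> buffer=jWjofBcIGyZg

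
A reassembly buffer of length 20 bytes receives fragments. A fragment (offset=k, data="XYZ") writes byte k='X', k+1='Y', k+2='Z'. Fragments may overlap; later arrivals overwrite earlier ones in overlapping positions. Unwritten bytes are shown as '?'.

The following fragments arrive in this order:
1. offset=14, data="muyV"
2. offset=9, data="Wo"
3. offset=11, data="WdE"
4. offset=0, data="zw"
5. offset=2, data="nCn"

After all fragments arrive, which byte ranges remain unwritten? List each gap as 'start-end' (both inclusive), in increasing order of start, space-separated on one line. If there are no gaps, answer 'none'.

Fragment 1: offset=14 len=4
Fragment 2: offset=9 len=2
Fragment 3: offset=11 len=3
Fragment 4: offset=0 len=2
Fragment 5: offset=2 len=3
Gaps: 5-8 18-19

Answer: 5-8 18-19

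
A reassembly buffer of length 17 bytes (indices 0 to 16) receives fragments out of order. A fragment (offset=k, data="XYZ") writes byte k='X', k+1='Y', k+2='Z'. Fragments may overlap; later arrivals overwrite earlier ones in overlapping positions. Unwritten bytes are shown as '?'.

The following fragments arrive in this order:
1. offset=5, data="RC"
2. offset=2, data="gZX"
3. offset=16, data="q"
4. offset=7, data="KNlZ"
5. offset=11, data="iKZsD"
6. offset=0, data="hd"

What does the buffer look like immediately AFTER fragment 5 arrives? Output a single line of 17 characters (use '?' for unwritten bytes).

Fragment 1: offset=5 data="RC" -> buffer=?????RC??????????
Fragment 2: offset=2 data="gZX" -> buffer=??gZXRC??????????
Fragment 3: offset=16 data="q" -> buffer=??gZXRC?????????q
Fragment 4: offset=7 data="KNlZ" -> buffer=??gZXRCKNlZ?????q
Fragment 5: offset=11 data="iKZsD" -> buffer=??gZXRCKNlZiKZsDq

Answer: ??gZXRCKNlZiKZsDq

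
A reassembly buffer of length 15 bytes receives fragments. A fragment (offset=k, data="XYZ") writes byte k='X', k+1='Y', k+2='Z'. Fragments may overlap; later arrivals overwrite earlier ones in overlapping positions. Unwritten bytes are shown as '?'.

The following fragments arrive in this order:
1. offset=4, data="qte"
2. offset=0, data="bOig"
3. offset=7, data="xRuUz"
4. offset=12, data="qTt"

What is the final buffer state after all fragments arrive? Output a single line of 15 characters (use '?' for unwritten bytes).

Fragment 1: offset=4 data="qte" -> buffer=????qte????????
Fragment 2: offset=0 data="bOig" -> buffer=bOigqte????????
Fragment 3: offset=7 data="xRuUz" -> buffer=bOigqtexRuUz???
Fragment 4: offset=12 data="qTt" -> buffer=bOigqtexRuUzqTt

Answer: bOigqtexRuUzqTt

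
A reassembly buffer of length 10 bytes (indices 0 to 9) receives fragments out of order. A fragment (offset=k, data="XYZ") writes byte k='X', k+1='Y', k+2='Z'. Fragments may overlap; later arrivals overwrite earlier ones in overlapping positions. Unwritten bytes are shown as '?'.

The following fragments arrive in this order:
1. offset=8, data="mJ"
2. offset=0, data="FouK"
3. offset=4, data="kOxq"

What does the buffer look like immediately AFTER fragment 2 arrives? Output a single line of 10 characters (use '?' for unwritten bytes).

Fragment 1: offset=8 data="mJ" -> buffer=????????mJ
Fragment 2: offset=0 data="FouK" -> buffer=FouK????mJ

Answer: FouK????mJ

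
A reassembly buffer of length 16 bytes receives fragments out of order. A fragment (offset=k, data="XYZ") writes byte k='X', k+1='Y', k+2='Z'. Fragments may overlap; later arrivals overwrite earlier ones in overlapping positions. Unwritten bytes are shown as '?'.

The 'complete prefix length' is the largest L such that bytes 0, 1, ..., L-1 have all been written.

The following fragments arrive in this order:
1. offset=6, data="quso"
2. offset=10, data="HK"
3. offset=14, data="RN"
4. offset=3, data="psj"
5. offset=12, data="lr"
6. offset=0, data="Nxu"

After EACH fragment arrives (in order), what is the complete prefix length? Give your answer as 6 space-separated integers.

Answer: 0 0 0 0 0 16

Derivation:
Fragment 1: offset=6 data="quso" -> buffer=??????quso?????? -> prefix_len=0
Fragment 2: offset=10 data="HK" -> buffer=??????qusoHK???? -> prefix_len=0
Fragment 3: offset=14 data="RN" -> buffer=??????qusoHK??RN -> prefix_len=0
Fragment 4: offset=3 data="psj" -> buffer=???psjqusoHK??RN -> prefix_len=0
Fragment 5: offset=12 data="lr" -> buffer=???psjqusoHKlrRN -> prefix_len=0
Fragment 6: offset=0 data="Nxu" -> buffer=NxupsjqusoHKlrRN -> prefix_len=16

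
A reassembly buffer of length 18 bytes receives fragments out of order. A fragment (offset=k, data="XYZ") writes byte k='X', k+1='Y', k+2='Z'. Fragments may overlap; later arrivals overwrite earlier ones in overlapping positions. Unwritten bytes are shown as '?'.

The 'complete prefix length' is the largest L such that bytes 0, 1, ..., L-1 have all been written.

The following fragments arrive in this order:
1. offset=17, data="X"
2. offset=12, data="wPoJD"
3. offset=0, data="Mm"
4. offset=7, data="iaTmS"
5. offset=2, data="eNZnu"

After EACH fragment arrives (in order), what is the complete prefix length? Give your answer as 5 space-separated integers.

Fragment 1: offset=17 data="X" -> buffer=?????????????????X -> prefix_len=0
Fragment 2: offset=12 data="wPoJD" -> buffer=????????????wPoJDX -> prefix_len=0
Fragment 3: offset=0 data="Mm" -> buffer=Mm??????????wPoJDX -> prefix_len=2
Fragment 4: offset=7 data="iaTmS" -> buffer=Mm?????iaTmSwPoJDX -> prefix_len=2
Fragment 5: offset=2 data="eNZnu" -> buffer=MmeNZnuiaTmSwPoJDX -> prefix_len=18

Answer: 0 0 2 2 18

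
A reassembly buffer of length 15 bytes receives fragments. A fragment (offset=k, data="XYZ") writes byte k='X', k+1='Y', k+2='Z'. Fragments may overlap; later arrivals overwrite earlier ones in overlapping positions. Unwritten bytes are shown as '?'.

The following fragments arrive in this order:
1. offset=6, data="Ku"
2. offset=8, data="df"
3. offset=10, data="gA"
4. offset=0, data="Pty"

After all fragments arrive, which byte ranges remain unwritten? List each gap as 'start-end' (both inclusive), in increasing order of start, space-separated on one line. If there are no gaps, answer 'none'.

Fragment 1: offset=6 len=2
Fragment 2: offset=8 len=2
Fragment 3: offset=10 len=2
Fragment 4: offset=0 len=3
Gaps: 3-5 12-14

Answer: 3-5 12-14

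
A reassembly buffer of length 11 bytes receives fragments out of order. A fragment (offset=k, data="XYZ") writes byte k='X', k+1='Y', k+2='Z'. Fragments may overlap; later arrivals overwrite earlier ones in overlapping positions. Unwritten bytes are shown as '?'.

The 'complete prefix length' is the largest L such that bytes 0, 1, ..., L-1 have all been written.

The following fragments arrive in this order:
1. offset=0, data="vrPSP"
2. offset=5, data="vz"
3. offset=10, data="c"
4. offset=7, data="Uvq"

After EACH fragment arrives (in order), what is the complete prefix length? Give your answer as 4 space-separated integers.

Fragment 1: offset=0 data="vrPSP" -> buffer=vrPSP?????? -> prefix_len=5
Fragment 2: offset=5 data="vz" -> buffer=vrPSPvz???? -> prefix_len=7
Fragment 3: offset=10 data="c" -> buffer=vrPSPvz???c -> prefix_len=7
Fragment 4: offset=7 data="Uvq" -> buffer=vrPSPvzUvqc -> prefix_len=11

Answer: 5 7 7 11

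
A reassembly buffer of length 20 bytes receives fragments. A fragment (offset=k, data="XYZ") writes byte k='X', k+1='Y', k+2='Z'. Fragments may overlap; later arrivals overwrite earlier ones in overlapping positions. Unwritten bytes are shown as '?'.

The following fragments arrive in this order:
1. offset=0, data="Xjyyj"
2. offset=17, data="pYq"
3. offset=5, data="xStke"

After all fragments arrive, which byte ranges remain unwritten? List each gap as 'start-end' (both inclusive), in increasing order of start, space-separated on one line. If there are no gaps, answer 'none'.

Fragment 1: offset=0 len=5
Fragment 2: offset=17 len=3
Fragment 3: offset=5 len=5
Gaps: 10-16

Answer: 10-16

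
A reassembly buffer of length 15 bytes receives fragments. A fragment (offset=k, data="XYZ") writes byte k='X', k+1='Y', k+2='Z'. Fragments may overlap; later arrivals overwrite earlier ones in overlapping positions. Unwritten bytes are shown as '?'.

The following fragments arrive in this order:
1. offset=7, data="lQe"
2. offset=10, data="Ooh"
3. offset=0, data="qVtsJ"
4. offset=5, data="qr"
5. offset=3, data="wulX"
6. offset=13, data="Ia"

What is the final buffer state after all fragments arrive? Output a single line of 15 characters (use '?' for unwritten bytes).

Fragment 1: offset=7 data="lQe" -> buffer=???????lQe?????
Fragment 2: offset=10 data="Ooh" -> buffer=???????lQeOoh??
Fragment 3: offset=0 data="qVtsJ" -> buffer=qVtsJ??lQeOoh??
Fragment 4: offset=5 data="qr" -> buffer=qVtsJqrlQeOoh??
Fragment 5: offset=3 data="wulX" -> buffer=qVtwulXlQeOoh??
Fragment 6: offset=13 data="Ia" -> buffer=qVtwulXlQeOohIa

Answer: qVtwulXlQeOohIa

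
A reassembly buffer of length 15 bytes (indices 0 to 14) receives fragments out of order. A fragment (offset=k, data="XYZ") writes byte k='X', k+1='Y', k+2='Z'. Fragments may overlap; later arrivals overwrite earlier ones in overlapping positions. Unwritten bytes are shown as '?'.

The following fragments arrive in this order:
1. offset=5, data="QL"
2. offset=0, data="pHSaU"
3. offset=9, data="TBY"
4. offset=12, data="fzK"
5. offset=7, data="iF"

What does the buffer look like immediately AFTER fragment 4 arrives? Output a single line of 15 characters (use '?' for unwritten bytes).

Answer: pHSaUQL??TBYfzK

Derivation:
Fragment 1: offset=5 data="QL" -> buffer=?????QL????????
Fragment 2: offset=0 data="pHSaU" -> buffer=pHSaUQL????????
Fragment 3: offset=9 data="TBY" -> buffer=pHSaUQL??TBY???
Fragment 4: offset=12 data="fzK" -> buffer=pHSaUQL??TBYfzK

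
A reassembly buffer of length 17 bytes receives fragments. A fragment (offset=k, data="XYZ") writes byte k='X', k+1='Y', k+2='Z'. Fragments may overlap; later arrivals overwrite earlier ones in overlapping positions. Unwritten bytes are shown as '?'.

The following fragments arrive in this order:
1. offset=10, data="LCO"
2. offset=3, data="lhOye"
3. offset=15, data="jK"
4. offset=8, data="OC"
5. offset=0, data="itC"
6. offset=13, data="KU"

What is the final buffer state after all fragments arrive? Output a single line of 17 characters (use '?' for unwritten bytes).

Fragment 1: offset=10 data="LCO" -> buffer=??????????LCO????
Fragment 2: offset=3 data="lhOye" -> buffer=???lhOye??LCO????
Fragment 3: offset=15 data="jK" -> buffer=???lhOye??LCO??jK
Fragment 4: offset=8 data="OC" -> buffer=???lhOyeOCLCO??jK
Fragment 5: offset=0 data="itC" -> buffer=itClhOyeOCLCO??jK
Fragment 6: offset=13 data="KU" -> buffer=itClhOyeOCLCOKUjK

Answer: itClhOyeOCLCOKUjK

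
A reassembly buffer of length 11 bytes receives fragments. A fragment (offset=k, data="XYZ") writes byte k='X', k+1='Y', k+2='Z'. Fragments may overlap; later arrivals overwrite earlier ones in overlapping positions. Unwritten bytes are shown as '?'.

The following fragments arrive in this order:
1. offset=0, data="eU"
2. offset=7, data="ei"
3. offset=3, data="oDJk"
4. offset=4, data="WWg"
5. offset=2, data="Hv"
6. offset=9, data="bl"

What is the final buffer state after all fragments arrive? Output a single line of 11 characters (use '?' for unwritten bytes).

Answer: eUHvWWgeibl

Derivation:
Fragment 1: offset=0 data="eU" -> buffer=eU?????????
Fragment 2: offset=7 data="ei" -> buffer=eU?????ei??
Fragment 3: offset=3 data="oDJk" -> buffer=eU?oDJkei??
Fragment 4: offset=4 data="WWg" -> buffer=eU?oWWgei??
Fragment 5: offset=2 data="Hv" -> buffer=eUHvWWgei??
Fragment 6: offset=9 data="bl" -> buffer=eUHvWWgeibl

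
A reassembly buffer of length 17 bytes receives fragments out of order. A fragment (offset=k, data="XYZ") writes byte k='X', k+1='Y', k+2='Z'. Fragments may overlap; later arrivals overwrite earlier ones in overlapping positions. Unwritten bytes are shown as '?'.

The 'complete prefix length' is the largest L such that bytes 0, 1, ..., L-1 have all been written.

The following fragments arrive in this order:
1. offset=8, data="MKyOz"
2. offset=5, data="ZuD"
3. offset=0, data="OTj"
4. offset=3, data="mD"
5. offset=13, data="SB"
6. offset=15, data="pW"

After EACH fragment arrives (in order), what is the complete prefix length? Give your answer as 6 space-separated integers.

Fragment 1: offset=8 data="MKyOz" -> buffer=????????MKyOz???? -> prefix_len=0
Fragment 2: offset=5 data="ZuD" -> buffer=?????ZuDMKyOz???? -> prefix_len=0
Fragment 3: offset=0 data="OTj" -> buffer=OTj??ZuDMKyOz???? -> prefix_len=3
Fragment 4: offset=3 data="mD" -> buffer=OTjmDZuDMKyOz???? -> prefix_len=13
Fragment 5: offset=13 data="SB" -> buffer=OTjmDZuDMKyOzSB?? -> prefix_len=15
Fragment 6: offset=15 data="pW" -> buffer=OTjmDZuDMKyOzSBpW -> prefix_len=17

Answer: 0 0 3 13 15 17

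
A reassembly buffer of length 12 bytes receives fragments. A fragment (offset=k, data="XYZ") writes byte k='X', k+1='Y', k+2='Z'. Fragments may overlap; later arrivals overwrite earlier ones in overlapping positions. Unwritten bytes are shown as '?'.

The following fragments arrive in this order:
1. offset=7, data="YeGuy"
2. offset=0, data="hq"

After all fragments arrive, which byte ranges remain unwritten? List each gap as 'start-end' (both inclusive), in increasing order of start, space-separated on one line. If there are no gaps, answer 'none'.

Answer: 2-6

Derivation:
Fragment 1: offset=7 len=5
Fragment 2: offset=0 len=2
Gaps: 2-6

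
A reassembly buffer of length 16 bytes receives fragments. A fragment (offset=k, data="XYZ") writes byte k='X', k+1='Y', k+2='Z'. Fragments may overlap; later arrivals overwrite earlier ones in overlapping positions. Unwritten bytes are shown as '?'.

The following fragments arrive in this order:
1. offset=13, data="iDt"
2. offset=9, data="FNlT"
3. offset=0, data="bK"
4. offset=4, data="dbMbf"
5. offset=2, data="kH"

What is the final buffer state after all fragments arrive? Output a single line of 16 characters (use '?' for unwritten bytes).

Answer: bKkHdbMbfFNlTiDt

Derivation:
Fragment 1: offset=13 data="iDt" -> buffer=?????????????iDt
Fragment 2: offset=9 data="FNlT" -> buffer=?????????FNlTiDt
Fragment 3: offset=0 data="bK" -> buffer=bK???????FNlTiDt
Fragment 4: offset=4 data="dbMbf" -> buffer=bK??dbMbfFNlTiDt
Fragment 5: offset=2 data="kH" -> buffer=bKkHdbMbfFNlTiDt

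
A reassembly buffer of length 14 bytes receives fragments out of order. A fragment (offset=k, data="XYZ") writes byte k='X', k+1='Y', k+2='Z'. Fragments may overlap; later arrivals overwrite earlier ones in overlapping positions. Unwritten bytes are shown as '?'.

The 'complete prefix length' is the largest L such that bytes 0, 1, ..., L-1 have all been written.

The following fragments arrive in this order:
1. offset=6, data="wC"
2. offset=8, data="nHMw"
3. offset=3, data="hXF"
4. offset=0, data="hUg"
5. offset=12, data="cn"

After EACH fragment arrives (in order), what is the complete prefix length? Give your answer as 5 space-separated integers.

Answer: 0 0 0 12 14

Derivation:
Fragment 1: offset=6 data="wC" -> buffer=??????wC?????? -> prefix_len=0
Fragment 2: offset=8 data="nHMw" -> buffer=??????wCnHMw?? -> prefix_len=0
Fragment 3: offset=3 data="hXF" -> buffer=???hXFwCnHMw?? -> prefix_len=0
Fragment 4: offset=0 data="hUg" -> buffer=hUghXFwCnHMw?? -> prefix_len=12
Fragment 5: offset=12 data="cn" -> buffer=hUghXFwCnHMwcn -> prefix_len=14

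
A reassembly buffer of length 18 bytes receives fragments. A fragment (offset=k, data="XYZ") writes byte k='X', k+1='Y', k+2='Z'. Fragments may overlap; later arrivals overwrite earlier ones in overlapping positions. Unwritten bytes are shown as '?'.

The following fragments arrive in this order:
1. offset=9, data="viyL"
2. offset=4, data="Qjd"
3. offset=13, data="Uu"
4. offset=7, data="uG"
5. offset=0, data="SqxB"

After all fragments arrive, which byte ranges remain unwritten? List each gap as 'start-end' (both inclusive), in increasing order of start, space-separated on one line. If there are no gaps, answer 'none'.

Answer: 15-17

Derivation:
Fragment 1: offset=9 len=4
Fragment 2: offset=4 len=3
Fragment 3: offset=13 len=2
Fragment 4: offset=7 len=2
Fragment 5: offset=0 len=4
Gaps: 15-17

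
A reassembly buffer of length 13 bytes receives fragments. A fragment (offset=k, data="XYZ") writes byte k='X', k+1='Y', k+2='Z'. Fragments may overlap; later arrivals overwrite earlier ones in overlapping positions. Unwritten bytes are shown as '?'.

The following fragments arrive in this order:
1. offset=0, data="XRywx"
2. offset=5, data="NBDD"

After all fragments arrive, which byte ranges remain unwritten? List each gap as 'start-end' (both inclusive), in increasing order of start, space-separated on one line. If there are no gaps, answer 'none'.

Answer: 9-12

Derivation:
Fragment 1: offset=0 len=5
Fragment 2: offset=5 len=4
Gaps: 9-12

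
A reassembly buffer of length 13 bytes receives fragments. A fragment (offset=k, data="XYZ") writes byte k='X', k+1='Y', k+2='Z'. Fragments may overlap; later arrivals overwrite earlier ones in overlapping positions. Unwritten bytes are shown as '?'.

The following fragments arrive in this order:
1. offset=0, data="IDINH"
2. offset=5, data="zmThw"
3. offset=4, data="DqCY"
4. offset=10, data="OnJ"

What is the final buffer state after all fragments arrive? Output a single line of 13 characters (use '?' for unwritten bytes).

Answer: IDINDqCYhwOnJ

Derivation:
Fragment 1: offset=0 data="IDINH" -> buffer=IDINH????????
Fragment 2: offset=5 data="zmThw" -> buffer=IDINHzmThw???
Fragment 3: offset=4 data="DqCY" -> buffer=IDINDqCYhw???
Fragment 4: offset=10 data="OnJ" -> buffer=IDINDqCYhwOnJ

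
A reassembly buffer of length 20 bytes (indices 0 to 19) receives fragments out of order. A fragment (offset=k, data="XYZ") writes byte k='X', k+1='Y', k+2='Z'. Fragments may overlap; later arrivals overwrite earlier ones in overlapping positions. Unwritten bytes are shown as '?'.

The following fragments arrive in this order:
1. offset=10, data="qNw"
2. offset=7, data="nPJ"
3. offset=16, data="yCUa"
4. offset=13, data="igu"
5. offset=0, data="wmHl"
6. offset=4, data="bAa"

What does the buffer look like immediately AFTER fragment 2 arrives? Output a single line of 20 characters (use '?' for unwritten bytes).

Fragment 1: offset=10 data="qNw" -> buffer=??????????qNw???????
Fragment 2: offset=7 data="nPJ" -> buffer=???????nPJqNw???????

Answer: ???????nPJqNw???????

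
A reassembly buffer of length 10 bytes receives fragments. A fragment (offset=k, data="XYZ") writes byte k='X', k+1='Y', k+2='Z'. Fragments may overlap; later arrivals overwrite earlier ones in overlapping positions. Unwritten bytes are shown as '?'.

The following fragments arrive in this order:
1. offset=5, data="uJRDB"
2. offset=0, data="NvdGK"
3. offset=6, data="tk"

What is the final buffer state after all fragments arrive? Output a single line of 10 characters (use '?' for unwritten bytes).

Answer: NvdGKutkDB

Derivation:
Fragment 1: offset=5 data="uJRDB" -> buffer=?????uJRDB
Fragment 2: offset=0 data="NvdGK" -> buffer=NvdGKuJRDB
Fragment 3: offset=6 data="tk" -> buffer=NvdGKutkDB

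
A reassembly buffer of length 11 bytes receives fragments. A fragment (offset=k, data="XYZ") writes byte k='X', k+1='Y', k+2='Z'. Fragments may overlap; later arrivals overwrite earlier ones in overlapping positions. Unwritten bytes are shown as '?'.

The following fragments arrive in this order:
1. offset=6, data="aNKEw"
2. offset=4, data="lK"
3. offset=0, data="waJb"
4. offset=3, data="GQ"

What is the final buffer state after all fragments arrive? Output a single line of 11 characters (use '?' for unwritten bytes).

Answer: waJGQKaNKEw

Derivation:
Fragment 1: offset=6 data="aNKEw" -> buffer=??????aNKEw
Fragment 2: offset=4 data="lK" -> buffer=????lKaNKEw
Fragment 3: offset=0 data="waJb" -> buffer=waJblKaNKEw
Fragment 4: offset=3 data="GQ" -> buffer=waJGQKaNKEw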